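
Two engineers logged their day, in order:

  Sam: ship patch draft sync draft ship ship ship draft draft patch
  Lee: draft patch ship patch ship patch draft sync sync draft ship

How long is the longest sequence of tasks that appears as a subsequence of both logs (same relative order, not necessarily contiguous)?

Match ship at Sam[1]=Lee[5] → patch at Sam[2]=Lee[6] → draft at Sam[3]=Lee[7] → sync at Sam[4]=Lee[9] → draft at Sam[5]=Lee[10] → ship at Sam[8]=Lee[11] — 6 tasks in the same relative order in both. Since dp[11][11] = 6, nothing longer is possible.

6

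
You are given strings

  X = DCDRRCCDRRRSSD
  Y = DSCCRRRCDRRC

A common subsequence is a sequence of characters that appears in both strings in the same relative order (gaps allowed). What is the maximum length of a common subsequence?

8

Pick D at X[1]=Y[1], then C at X[2]=Y[4], then R at X[4]=Y[6], then R at X[5]=Y[7], then C at X[7]=Y[8], then D at X[8]=Y[9], then R at X[9]=Y[10], then R at X[10]=Y[11]; all 8 characters appear in both, in order. Since dp[14][12] = 8, nothing longer is possible.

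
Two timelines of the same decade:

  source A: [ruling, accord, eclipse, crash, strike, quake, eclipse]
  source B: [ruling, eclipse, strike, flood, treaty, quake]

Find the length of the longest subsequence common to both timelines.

Pick ruling (source A #1, source B #1) → eclipse (source A #3, source B #2) → strike (source A #5, source B #3) → quake (source A #6, source B #6); all 4 events appear in both, in order. dp[7][6] = 4 confirms this is the maximum.

4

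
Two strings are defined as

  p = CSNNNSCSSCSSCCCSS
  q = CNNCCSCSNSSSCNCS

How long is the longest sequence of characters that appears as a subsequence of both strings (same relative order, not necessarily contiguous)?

12

One common subsequence of length 12: C (p #1, q #1); then N (p #3, q #2); then N (p #4, q #3); then S (p #6, q #6); then C (p #7, q #7); then S (p #8, q #8); then S (p #9, q #10); then S (p #11, q #11); then S (p #12, q #12); then C (p #13, q #13); then C (p #15, q #15); then S (p #17, q #16). Since dp[17][16] = 12, nothing longer is possible.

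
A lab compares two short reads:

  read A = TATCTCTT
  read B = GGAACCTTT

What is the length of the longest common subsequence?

5

Let dp[i][j] be the LCS length of the first i bases of read A and the first j bases of read B. dp[i][j] = dp[i-1][j-1]+1 when the i-th and j-th bases match, else max(dp[i-1][j], dp[i][j-1]).
    ·  G  G  A  A  C  C  T  T  T
 ·  0  0  0  0  0  0  0  0  0  0
 T  0  0  0  0  0  0  0  1  1  1
 A  0  0  0  1  1  1  1  1  1  1
 T  0  0  0  1  1  1  1  2  2  2
 C  0  0  0  1  1  2  2  2  2  2
 T  0  0  0  1  1  2  2  3  3  3
 C  0  0  0  1  1  2  3  3  3  3
 T  0  0  0  1  1  2  3  4  4  4
 T  0  0  0  1  1  2  3  4  5  5
dp[8][9] = 5. One LCS (by backtracking along matches): ACTTT.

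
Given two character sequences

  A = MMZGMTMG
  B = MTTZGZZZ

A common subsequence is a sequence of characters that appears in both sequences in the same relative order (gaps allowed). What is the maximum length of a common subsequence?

3

Let dp[i][j] be the LCS length of the first i characters of A and the first j characters of B. dp[i][j] = dp[i-1][j-1]+1 when the i-th and j-th characters match, else max(dp[i-1][j], dp[i][j-1]).
    ·  M  T  T  Z  G  Z  Z  Z
 ·  0  0  0  0  0  0  0  0  0
 M  0  1  1  1  1  1  1  1  1
 M  0  1  1  1  1  1  1  1  1
 Z  0  1  1  1  2  2  2  2  2
 G  0  1  1  1  2  3  3  3  3
 M  0  1  1  1  2  3  3  3  3
 T  0  1  2  2  2  3  3  3  3
 M  0  1  2  2  2  3  3  3  3
 G  0  1  2  2  2  3  3  3  3
dp[8][8] = 3. One LCS (by backtracking along matches): MZG.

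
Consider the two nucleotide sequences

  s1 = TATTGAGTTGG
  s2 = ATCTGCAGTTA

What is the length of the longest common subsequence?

8

Let dp[i][j] be the LCS length of the first i bases of s1 and the first j bases of s2. dp[i][j] = dp[i-1][j-1]+1 when the i-th and j-th bases match, else max(dp[i-1][j], dp[i][j-1]).
    ·  A  T  C  T  G  C  A  G  T  T  A
 ·  0  0  0  0  0  0  0  0  0  0  0  0
 T  0  0  1  1  1  1  1  1  1  1  1  1
 A  0  1  1  1  1  1  1  2  2  2  2  2
 T  0  1  2  2  2  2  2  2  2  3  3  3
 T  0  1  2  2  3  3  3  3  3  3  4  4
 G  0  1  2  2  3  4  4  4  4  4  4  4
 A  0  1  2  2  3  4  4  5  5  5  5  5
 G  0  1  2  2  3  4  4  5  6  6  6  6
 T  0  1  2  2  3  4  4  5  6  7  7  7
 T  0  1  2  2  3  4  4  5  6  7  8  8
 G  0  1  2  2  3  4  4  5  6  7  8  8
 G  0  1  2  2  3  4  4  5  6  7  8  8
dp[11][11] = 8. One LCS (by backtracking along matches): ATTGAGTT.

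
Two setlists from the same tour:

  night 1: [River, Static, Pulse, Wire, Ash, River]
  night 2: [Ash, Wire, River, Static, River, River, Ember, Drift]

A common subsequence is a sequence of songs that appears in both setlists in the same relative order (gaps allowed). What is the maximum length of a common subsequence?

Pick River at night 1[1]=night 2[3], then Static at night 1[2]=night 2[4], then River at night 1[6]=night 2[6]; all 3 songs appear in both, in order, and the DP table's final entry dp[6][8] is also 3, so no common subsequence is longer.

3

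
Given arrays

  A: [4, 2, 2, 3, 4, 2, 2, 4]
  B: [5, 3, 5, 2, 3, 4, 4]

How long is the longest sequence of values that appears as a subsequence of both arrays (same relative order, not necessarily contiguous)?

Taking 2 [3,4], 3 [4,5], 4 [5,6], 4 [8,7] gives a common subsequence of length 4, and the DP table's final entry dp[8][7] is also 4, so no common subsequence is longer.

4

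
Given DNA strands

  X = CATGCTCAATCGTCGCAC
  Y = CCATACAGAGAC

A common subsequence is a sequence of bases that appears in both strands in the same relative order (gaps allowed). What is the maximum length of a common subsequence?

9

Match C (X #1, Y #2) → A (X #2, Y #3) → T (X #3, Y #4) → C (X #7, Y #6) → A (X #8, Y #7) → A (X #9, Y #9) → G (X #15, Y #10) → A (X #17, Y #11) → C (X #18, Y #12) — 9 bases in the same relative order in both. dp[18][12] = 9 confirms this is the maximum.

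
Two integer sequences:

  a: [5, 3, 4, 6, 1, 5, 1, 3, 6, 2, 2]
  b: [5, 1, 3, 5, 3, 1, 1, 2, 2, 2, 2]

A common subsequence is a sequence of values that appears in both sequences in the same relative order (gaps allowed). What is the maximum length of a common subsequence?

Match 5 (a #1, b #4); then 3 (a #2, b #5); then 1 (a #5, b #6); then 1 (a #7, b #7); then 2 (a #10, b #10); then 2 (a #11, b #11) — 6 values in the same relative order in both. dp[11][11] = 6 confirms this is the maximum.

6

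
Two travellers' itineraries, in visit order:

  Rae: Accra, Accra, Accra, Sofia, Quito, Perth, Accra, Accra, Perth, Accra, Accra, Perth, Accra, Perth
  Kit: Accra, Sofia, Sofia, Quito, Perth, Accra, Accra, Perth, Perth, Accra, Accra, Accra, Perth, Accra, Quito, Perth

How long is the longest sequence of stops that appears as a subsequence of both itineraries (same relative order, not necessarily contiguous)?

One common subsequence of length 12: Accra (Rae #1, Kit #1), then Sofia (Rae #4, Kit #3), then Quito (Rae #5, Kit #4), then Perth (Rae #6, Kit #5), then Accra (Rae #7, Kit #6), then Accra (Rae #8, Kit #7), then Perth (Rae #9, Kit #9), then Accra (Rae #10, Kit #11), then Accra (Rae #11, Kit #12), then Perth (Rae #12, Kit #13), then Accra (Rae #13, Kit #14), then Perth (Rae #14, Kit #16), and the DP table's final entry dp[14][16] is also 12, so no common subsequence is longer.

12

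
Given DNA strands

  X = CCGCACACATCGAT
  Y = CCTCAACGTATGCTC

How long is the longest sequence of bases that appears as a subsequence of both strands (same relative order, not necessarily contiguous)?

One common subsequence of length 10: C (X #1, Y #1), C (X #2, Y #2), C (X #4, Y #4), A (X #5, Y #5), A (X #7, Y #6), C (X #8, Y #7), A (X #9, Y #10), T (X #10, Y #11), C (X #11, Y #13), T (X #14, Y #14). The LCS DP gives dp[14][15] = 10, so this is optimal.

10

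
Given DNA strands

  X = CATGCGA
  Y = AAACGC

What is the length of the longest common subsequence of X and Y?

Let dp[i][j] be the LCS length of the first i bases of X and the first j bases of Y. dp[i][j] = dp[i-1][j-1]+1 when the i-th and j-th bases match, else max(dp[i-1][j], dp[i][j-1]).
    ·  A  A  A  C  G  C
 ·  0  0  0  0  0  0  0
 C  0  0  0  0  1  1  1
 A  0  1  1  1  1  1  1
 T  0  1  1  1  1  1  1
 G  0  1  1  1  1  2  2
 C  0  1  1  1  2  2  3
 G  0  1  1  1  2  3  3
 A  0  1  2  2  2  3  3
dp[7][6] = 3. One LCS (by backtracking along matches): CGC.

3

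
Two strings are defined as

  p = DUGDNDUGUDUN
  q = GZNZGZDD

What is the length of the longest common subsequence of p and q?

Let dp[i][j] be the LCS length of the first i characters of p and the first j characters of q. dp[i][j] = dp[i-1][j-1]+1 when the i-th and j-th characters match, else max(dp[i-1][j], dp[i][j-1]).
    ·  G  Z  N  Z  G  Z  D  D
 ·  0  0  0  0  0  0  0  0  0
 D  0  0  0  0  0  0  0  1  1
 U  0  0  0  0  0  0  0  1  1
 G  0  1  1  1  1  1  1  1  1
 D  0  1  1  1  1  1  1  2  2
 N  0  1  1  2  2  2  2  2  2
 D  0  1  1  2  2  2  2  3  3
 U  0  1  1  2  2  2  2  3  3
 G  0  1  1  2  2  3  3  3  3
 U  0  1  1  2  2  3  3  3  3
 D  0  1  1  2  2  3  3  4  4
 U  0  1  1  2  2  3  3  4  4
 N  0  1  1  2  2  3  3  4  4
dp[12][8] = 4. One LCS (by backtracking along matches): GNDD.

4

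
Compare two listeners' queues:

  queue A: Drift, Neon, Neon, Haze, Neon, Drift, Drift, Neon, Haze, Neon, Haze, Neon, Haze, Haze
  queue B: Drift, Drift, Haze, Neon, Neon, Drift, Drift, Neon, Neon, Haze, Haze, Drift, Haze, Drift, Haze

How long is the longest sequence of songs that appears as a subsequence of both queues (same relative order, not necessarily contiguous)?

10

Pick Drift [1,2] → Neon [3,4] → Neon [5,5] → Drift [6,6] → Drift [7,7] → Neon [8,9] → Haze [9,10] → Haze [11,11] → Haze [13,13] → Haze [14,15]; all 10 songs appear in both, in order. The LCS DP gives dp[14][15] = 10, so this is optimal.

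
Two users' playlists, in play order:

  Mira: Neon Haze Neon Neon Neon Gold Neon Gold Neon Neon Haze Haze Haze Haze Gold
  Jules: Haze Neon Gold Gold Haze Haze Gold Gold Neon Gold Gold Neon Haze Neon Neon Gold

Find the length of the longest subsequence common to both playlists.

Pick Neon (Mira #1, Jules #2) → Haze (Mira #2, Jules #6) → Neon (Mira #3, Jules #9) → Gold (Mira #6, Jules #11) → Neon (Mira #7, Jules #12) → Neon (Mira #9, Jules #14) → Neon (Mira #10, Jules #15) → Gold (Mira #15, Jules #16); all 8 songs appear in both, in order. The LCS DP gives dp[15][16] = 8, so this is optimal.

8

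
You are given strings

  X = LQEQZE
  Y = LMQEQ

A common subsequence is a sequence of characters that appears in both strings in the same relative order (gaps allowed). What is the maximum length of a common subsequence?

Let dp[i][j] be the LCS length of the first i characters of X and the first j characters of Y. dp[i][j] = dp[i-1][j-1]+1 when the i-th and j-th characters match, else max(dp[i-1][j], dp[i][j-1]).
    ·  L  M  Q  E  Q
 ·  0  0  0  0  0  0
 L  0  1  1  1  1  1
 Q  0  1  1  2  2  2
 E  0  1  1  2  3  3
 Q  0  1  1  2  3  4
 Z  0  1  1  2  3  4
 E  0  1  1  2  3  4
dp[6][5] = 4. One LCS (by backtracking along matches): LQEQ.

4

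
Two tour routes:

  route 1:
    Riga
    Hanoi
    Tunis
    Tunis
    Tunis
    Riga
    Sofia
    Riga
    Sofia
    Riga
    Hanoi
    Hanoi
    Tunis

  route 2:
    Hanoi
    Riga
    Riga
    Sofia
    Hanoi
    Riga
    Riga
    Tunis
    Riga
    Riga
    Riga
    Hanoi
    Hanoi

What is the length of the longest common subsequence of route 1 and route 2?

8

Match Riga [1,3] → Hanoi [2,5] → Tunis [5,8] → Riga [6,9] → Riga [8,10] → Riga [10,11] → Hanoi [11,12] → Hanoi [12,13] — 8 stops in the same relative order in both. dp[13][13] = 8 confirms this is the maximum.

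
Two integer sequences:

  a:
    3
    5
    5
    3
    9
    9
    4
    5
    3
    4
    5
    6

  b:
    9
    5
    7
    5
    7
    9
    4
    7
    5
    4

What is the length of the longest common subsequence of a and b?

6

Match 5 [2,2] → 5 [3,4] → 9 [6,6] → 4 [7,7] → 5 [8,9] → 4 [10,10] — 6 values in the same relative order in both, and the DP table's final entry dp[12][10] is also 6, so no common subsequence is longer.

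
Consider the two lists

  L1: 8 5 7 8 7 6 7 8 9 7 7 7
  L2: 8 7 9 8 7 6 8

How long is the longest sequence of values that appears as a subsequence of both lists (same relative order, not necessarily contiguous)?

Match 8 at L1[1]=L2[1], then 7 at L1[3]=L2[2], then 8 at L1[4]=L2[4], then 7 at L1[5]=L2[5], then 6 at L1[6]=L2[6], then 8 at L1[8]=L2[7] — 6 values in the same relative order in both. The LCS DP gives dp[12][7] = 6, so this is optimal.

6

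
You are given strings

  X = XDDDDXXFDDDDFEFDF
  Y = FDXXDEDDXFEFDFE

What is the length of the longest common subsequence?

11

Pick D [5,2], X [6,3], X [7,4], D [9,5], D [10,7], D [11,8], F [13,10], E [14,11], F [15,12], D [16,13], F [17,14]; all 11 characters appear in both, in order, and the DP table's final entry dp[17][15] is also 11, so no common subsequence is longer.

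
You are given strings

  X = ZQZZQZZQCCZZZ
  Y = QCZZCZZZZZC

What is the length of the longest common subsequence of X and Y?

Taking Q [2,1] → Z [3,3] → Z [4,4] → Z [6,6] → Z [7,7] → Z [11,8] → Z [12,9] → Z [13,10] gives a common subsequence of length 8. The LCS DP gives dp[13][11] = 8, so this is optimal.

8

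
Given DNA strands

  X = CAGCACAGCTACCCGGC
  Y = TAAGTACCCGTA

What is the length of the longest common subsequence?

9

Taking A at X[5]=Y[2], then A at X[7]=Y[3], then G at X[8]=Y[4], then T at X[10]=Y[5], then A at X[11]=Y[6], then C at X[12]=Y[7], then C at X[13]=Y[8], then C at X[14]=Y[9], then G at X[15]=Y[10] gives a common subsequence of length 9. The LCS DP gives dp[17][12] = 9, so this is optimal.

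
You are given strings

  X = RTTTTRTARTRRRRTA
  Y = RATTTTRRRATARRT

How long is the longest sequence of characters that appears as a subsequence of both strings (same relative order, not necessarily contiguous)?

Taking R [1,1]; then T [2,3]; then T [3,4]; then T [4,5]; then T [5,6]; then R [6,9]; then T [7,11]; then A [8,12]; then R [13,13]; then R [14,14]; then T [15,15] gives a common subsequence of length 11. The LCS DP gives dp[16][15] = 11, so this is optimal.

11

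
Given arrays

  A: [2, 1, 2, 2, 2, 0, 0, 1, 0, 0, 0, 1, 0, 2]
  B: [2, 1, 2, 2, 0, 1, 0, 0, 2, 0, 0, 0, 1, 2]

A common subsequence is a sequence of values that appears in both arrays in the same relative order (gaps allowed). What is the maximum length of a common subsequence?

Match 2 (A #1, B #1), then 1 (A #2, B #2), then 2 (A #3, B #3), then 2 (A #4, B #4), then 0 (A #6, B #7), then 0 (A #7, B #8), then 0 (A #9, B #10), then 0 (A #10, B #11), then 0 (A #11, B #12), then 1 (A #12, B #13), then 2 (A #14, B #14) — 11 values in the same relative order in both. The LCS DP gives dp[14][14] = 11, so this is optimal.

11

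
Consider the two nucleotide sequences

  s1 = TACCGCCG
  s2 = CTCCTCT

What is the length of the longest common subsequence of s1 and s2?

4

Let dp[i][j] be the LCS length of the first i bases of s1 and the first j bases of s2. dp[i][j] = dp[i-1][j-1]+1 when the i-th and j-th bases match, else max(dp[i-1][j], dp[i][j-1]).
    ·  C  T  C  C  T  C  T
 ·  0  0  0  0  0  0  0  0
 T  0  0  1  1  1  1  1  1
 A  0  0  1  1  1  1  1  1
 C  0  1  1  2  2  2  2  2
 C  0  1  1  2  3  3  3  3
 G  0  1  1  2  3  3  3  3
 C  0  1  1  2  3  3  4  4
 C  0  1  1  2  3  3  4  4
 G  0  1  1  2  3  3  4  4
dp[8][7] = 4. One LCS (by backtracking along matches): TCCC.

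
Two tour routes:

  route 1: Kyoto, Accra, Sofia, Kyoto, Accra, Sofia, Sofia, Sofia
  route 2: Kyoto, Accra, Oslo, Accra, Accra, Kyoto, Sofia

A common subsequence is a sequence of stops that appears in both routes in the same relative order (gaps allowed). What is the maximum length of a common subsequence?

Pick Kyoto at route 1[1]=route 2[1] → Accra at route 1[2]=route 2[5] → Kyoto at route 1[4]=route 2[6] → Sofia at route 1[8]=route 2[7]; all 4 stops appear in both, in order. dp[8][7] = 4 confirms this is the maximum.

4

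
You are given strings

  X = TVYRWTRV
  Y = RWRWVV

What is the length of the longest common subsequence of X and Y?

Let dp[i][j] be the LCS length of the first i characters of X and the first j characters of Y. dp[i][j] = dp[i-1][j-1]+1 when the i-th and j-th characters match, else max(dp[i-1][j], dp[i][j-1]).
    ·  R  W  R  W  V  V
 ·  0  0  0  0  0  0  0
 T  0  0  0  0  0  0  0
 V  0  0  0  0  0  1  1
 Y  0  0  0  0  0  1  1
 R  0  1  1  1  1  1  1
 W  0  1  2  2  2  2  2
 T  0  1  2  2  2  2  2
 R  0  1  2  3  3  3  3
 V  0  1  2  3  3  4  4
dp[8][6] = 4. One LCS (by backtracking along matches): RWRV.

4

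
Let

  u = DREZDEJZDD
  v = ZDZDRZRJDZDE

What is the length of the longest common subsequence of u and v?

6

Let dp[i][j] be the LCS length of the first i characters of u and the first j characters of v. dp[i][j] = dp[i-1][j-1]+1 when the i-th and j-th characters match, else max(dp[i-1][j], dp[i][j-1]).
    ·  Z  D  Z  D  R  Z  R  J  D  Z  D  E
 ·  0  0  0  0  0  0  0  0  0  0  0  0  0
 D  0  0  1  1  1  1  1  1  1  1  1  1  1
 R  0  0  1  1  1  2  2  2  2  2  2  2  2
 E  0  0  1  1  1  2  2  2  2  2  2  2  3
 Z  0  1  1  2  2  2  3  3  3  3  3  3  3
 D  0  1  2  2  3  3  3  3  3  4  4  4  4
 E  0  1  2  2  3  3  3  3  3  4  4  4  5
 J  0  1  2  2  3  3  3  3  4  4  4  4  5
 Z  0  1  2  3  3  3  4  4  4  4  5  5  5
 D  0  1  2  3  4  4  4  4  4  5  5  6  6
 D  0  1  2  3  4  4  4  4  4  5  5  6  6
dp[10][12] = 6. One LCS (by backtracking along matches): DRZDZD.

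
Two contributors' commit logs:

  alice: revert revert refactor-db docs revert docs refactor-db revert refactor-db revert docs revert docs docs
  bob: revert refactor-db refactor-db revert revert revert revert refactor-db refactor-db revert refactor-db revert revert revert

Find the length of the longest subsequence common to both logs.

One common subsequence of length 8: revert at alice[1]=bob[6], revert at alice[2]=bob[7], refactor-db at alice[3]=bob[9], revert at alice[5]=bob[10], refactor-db at alice[7]=bob[11], revert at alice[8]=bob[12], revert at alice[10]=bob[13], revert at alice[12]=bob[14]. dp[14][14] = 8 confirms this is the maximum.

8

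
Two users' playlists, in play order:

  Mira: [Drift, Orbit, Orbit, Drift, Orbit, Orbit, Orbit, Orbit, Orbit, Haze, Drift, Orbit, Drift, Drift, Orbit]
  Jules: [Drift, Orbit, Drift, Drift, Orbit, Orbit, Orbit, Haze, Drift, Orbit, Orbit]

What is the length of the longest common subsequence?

Taking Drift (Mira #1, Jules #1) → Orbit (Mira #2, Jules #2) → Drift (Mira #4, Jules #4) → Orbit (Mira #7, Jules #5) → Orbit (Mira #8, Jules #6) → Orbit (Mira #9, Jules #7) → Haze (Mira #10, Jules #8) → Drift (Mira #11, Jules #9) → Orbit (Mira #12, Jules #10) → Orbit (Mira #15, Jules #11) gives a common subsequence of length 10, and the DP table's final entry dp[15][11] is also 10, so no common subsequence is longer.

10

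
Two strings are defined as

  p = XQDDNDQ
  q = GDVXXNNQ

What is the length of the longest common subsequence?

3

Match X (p #1, q #5), then N (p #5, q #7), then Q (p #7, q #8) — 3 characters in the same relative order in both. dp[7][8] = 3 confirms this is the maximum.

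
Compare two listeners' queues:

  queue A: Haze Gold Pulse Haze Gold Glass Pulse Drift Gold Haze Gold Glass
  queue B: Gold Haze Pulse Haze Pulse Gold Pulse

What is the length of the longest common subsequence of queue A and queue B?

Taking Haze at queue A[1]=queue B[2], then Pulse at queue A[3]=queue B[3], then Haze at queue A[4]=queue B[4], then Gold at queue A[5]=queue B[6], then Pulse at queue A[7]=queue B[7] gives a common subsequence of length 5. Since dp[12][7] = 5, nothing longer is possible.

5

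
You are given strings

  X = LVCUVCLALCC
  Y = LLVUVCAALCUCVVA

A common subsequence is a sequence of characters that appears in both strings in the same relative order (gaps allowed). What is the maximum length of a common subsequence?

9

Taking L at X[1]=Y[2] → V at X[2]=Y[3] → U at X[4]=Y[4] → V at X[5]=Y[5] → C at X[6]=Y[6] → A at X[8]=Y[8] → L at X[9]=Y[9] → C at X[10]=Y[10] → C at X[11]=Y[12] gives a common subsequence of length 9. dp[11][15] = 9 confirms this is the maximum.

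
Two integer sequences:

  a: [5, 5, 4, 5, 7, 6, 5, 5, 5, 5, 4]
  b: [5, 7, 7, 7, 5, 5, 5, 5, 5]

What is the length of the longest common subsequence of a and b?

6

Taking 5 at a[1]=b[1], 5 at a[4]=b[5], 5 at a[7]=b[6], 5 at a[8]=b[7], 5 at a[9]=b[8], 5 at a[10]=b[9] gives a common subsequence of length 6, and the DP table's final entry dp[11][9] is also 6, so no common subsequence is longer.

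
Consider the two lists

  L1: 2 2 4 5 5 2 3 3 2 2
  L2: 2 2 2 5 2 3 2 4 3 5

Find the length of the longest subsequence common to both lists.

Taking 2 (L1 #1, L2 #2), then 2 (L1 #2, L2 #3), then 5 (L1 #5, L2 #4), then 2 (L1 #6, L2 #5), then 3 (L1 #7, L2 #6), then 3 (L1 #8, L2 #9) gives a common subsequence of length 6. Since dp[10][10] = 6, nothing longer is possible.

6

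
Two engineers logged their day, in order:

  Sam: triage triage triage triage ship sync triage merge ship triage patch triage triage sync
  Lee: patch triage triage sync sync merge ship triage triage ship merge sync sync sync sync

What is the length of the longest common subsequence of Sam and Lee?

Taking triage at Sam[1]=Lee[2], then triage at Sam[2]=Lee[3], then sync at Sam[6]=Lee[5], then merge at Sam[8]=Lee[6], then ship at Sam[9]=Lee[7], then triage at Sam[10]=Lee[8], then triage at Sam[12]=Lee[9], then sync at Sam[14]=Lee[15] gives a common subsequence of length 8, and the DP table's final entry dp[14][15] is also 8, so no common subsequence is longer.

8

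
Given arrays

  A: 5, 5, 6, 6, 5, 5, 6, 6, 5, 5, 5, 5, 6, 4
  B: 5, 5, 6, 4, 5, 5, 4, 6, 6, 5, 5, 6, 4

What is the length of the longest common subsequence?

11

One common subsequence of length 11: 5 at A[1]=B[1] → 5 at A[2]=B[2] → 6 at A[3]=B[3] → 5 at A[5]=B[5] → 5 at A[6]=B[6] → 6 at A[7]=B[8] → 6 at A[8]=B[9] → 5 at A[11]=B[10] → 5 at A[12]=B[11] → 6 at A[13]=B[12] → 4 at A[14]=B[13], and the DP table's final entry dp[14][13] is also 11, so no common subsequence is longer.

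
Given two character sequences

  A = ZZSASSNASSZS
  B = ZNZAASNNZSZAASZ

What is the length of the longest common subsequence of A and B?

8

Match Z [1,1] → Z [2,3] → A [4,5] → S [5,6] → S [6,10] → A [8,13] → S [10,14] → Z [11,15] — 8 characters in the same relative order in both, and the DP table's final entry dp[12][15] is also 8, so no common subsequence is longer.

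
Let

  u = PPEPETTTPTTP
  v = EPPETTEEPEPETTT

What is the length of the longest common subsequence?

Match P (u #1, v #3); then P (u #2, v #9); then E (u #3, v #10); then P (u #4, v #11); then E (u #5, v #12); then T (u #8, v #13); then T (u #10, v #14); then T (u #11, v #15) — 8 characters in the same relative order in both. Since dp[12][15] = 8, nothing longer is possible.

8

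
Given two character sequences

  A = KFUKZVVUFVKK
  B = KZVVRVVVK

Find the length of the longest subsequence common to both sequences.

6

Taking K (A #4, B #1), Z (A #5, B #2), V (A #6, B #6), V (A #7, B #7), V (A #10, B #8), K (A #12, B #9) gives a common subsequence of length 6. The LCS DP gives dp[12][9] = 6, so this is optimal.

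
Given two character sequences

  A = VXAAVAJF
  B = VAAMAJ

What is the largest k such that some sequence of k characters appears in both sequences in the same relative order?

Taking V [1,1], then A [3,2], then A [4,3], then A [6,5], then J [7,6] gives a common subsequence of length 5. Since dp[8][6] = 5, nothing longer is possible.

5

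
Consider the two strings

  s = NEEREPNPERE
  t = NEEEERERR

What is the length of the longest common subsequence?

7

Let dp[i][j] be the LCS length of the first i characters of s and the first j characters of t. dp[i][j] = dp[i-1][j-1]+1 when the i-th and j-th characters match, else max(dp[i-1][j], dp[i][j-1]).
    ·  N  E  E  E  E  R  E  R  R
 ·  0  0  0  0  0  0  0  0  0  0
 N  0  1  1  1  1  1  1  1  1  1
 E  0  1  2  2  2  2  2  2  2  2
 E  0  1  2  3  3  3  3  3  3  3
 R  0  1  2  3  3  3  4  4  4  4
 E  0  1  2  3  4  4  4  5  5  5
 P  0  1  2  3  4  4  4  5  5  5
 N  0  1  2  3  4  4  4  5  5  5
 P  0  1  2  3  4  4  4  5  5  5
 E  0  1  2  3  4  5  5  5  5  5
 R  0  1  2  3  4  5  6  6  6  6
 E  0  1  2  3  4  5  6  7  7  7
dp[11][9] = 7. One LCS (by backtracking along matches): NEEEERE.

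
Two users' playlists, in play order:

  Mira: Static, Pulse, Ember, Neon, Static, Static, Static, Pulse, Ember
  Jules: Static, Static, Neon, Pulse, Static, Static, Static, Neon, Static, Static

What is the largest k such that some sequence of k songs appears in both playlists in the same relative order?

Match Static (Mira #1, Jules #2); then Pulse (Mira #2, Jules #4); then Neon (Mira #4, Jules #8); then Static (Mira #6, Jules #9); then Static (Mira #7, Jules #10) — 5 songs in the same relative order in both. dp[9][10] = 5 confirms this is the maximum.

5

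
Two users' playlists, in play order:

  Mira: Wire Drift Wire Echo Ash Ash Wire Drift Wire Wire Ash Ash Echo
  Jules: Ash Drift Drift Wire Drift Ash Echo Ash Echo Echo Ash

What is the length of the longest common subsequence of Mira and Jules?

Taking Drift at Mira[2]=Jules[3] → Wire at Mira[7]=Jules[4] → Drift at Mira[8]=Jules[5] → Ash at Mira[11]=Jules[6] → Ash at Mira[12]=Jules[8] → Echo at Mira[13]=Jules[10] gives a common subsequence of length 6. The LCS DP gives dp[13][11] = 6, so this is optimal.

6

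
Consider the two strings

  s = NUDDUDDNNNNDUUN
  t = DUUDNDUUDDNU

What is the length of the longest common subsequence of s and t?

8

Pick U (s #2, t #3), then D (s #3, t #4), then D (s #4, t #6), then U (s #5, t #8), then D (s #6, t #9), then D (s #7, t #10), then N (s #11, t #11), then U (s #14, t #12); all 8 characters appear in both, in order. Since dp[15][12] = 8, nothing longer is possible.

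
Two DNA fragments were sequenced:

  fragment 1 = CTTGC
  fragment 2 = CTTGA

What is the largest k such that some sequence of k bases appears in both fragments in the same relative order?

One common subsequence of length 4: C (fragment 1 #1, fragment 2 #1) → T (fragment 1 #2, fragment 2 #2) → T (fragment 1 #3, fragment 2 #3) → G (fragment 1 #4, fragment 2 #4). dp[5][5] = 4 confirms this is the maximum.

4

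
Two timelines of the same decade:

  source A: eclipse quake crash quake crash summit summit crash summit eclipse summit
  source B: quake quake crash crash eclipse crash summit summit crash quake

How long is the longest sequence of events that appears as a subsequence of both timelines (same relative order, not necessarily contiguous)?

6

Taking quake at source A[2]=source B[2]; then crash at source A[3]=source B[4]; then crash at source A[5]=source B[6]; then summit at source A[6]=source B[7]; then summit at source A[7]=source B[8]; then crash at source A[8]=source B[9] gives a common subsequence of length 6, and the DP table's final entry dp[11][10] is also 6, so no common subsequence is longer.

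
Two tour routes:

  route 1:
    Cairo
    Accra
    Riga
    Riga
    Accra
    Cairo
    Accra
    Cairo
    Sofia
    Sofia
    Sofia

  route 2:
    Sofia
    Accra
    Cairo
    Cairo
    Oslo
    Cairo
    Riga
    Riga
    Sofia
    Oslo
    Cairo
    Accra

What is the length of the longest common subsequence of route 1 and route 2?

One common subsequence of length 5: Cairo (route 1 #1, route 2 #6), Riga (route 1 #3, route 2 #7), Riga (route 1 #4, route 2 #8), Cairo (route 1 #6, route 2 #11), Accra (route 1 #7, route 2 #12). The LCS DP gives dp[11][12] = 5, so this is optimal.

5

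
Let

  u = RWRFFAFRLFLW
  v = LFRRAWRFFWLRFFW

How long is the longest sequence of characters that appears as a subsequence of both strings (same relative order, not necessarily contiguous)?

Match R at u[1]=v[4]; then W at u[2]=v[6]; then R at u[3]=v[7]; then F at u[4]=v[8]; then F at u[5]=v[9]; then F at u[7]=v[13]; then F at u[10]=v[14]; then W at u[12]=v[15] — 8 characters in the same relative order in both. The LCS DP gives dp[12][15] = 8, so this is optimal.

8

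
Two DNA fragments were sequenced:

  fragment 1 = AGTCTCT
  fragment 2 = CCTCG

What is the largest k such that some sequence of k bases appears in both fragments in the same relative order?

Match C [4,2], then T [5,3], then C [6,4] — 3 bases in the same relative order in both, and the DP table's final entry dp[7][5] is also 3, so no common subsequence is longer.

3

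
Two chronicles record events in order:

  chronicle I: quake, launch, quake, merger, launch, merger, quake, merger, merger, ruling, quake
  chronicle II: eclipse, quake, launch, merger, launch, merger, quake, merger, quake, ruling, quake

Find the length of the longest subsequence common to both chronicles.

9

Taking quake [1,2], then launch [2,3], then merger [4,4], then launch [5,5], then merger [6,6], then quake [7,7], then merger [8,8], then ruling [10,10], then quake [11,11] gives a common subsequence of length 9. Since dp[11][11] = 9, nothing longer is possible.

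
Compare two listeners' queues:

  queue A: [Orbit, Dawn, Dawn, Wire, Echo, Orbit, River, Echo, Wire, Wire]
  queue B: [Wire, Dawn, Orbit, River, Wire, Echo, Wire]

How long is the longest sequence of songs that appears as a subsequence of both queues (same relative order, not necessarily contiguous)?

Match Dawn (queue A #3, queue B #2); then Orbit (queue A #6, queue B #3); then River (queue A #7, queue B #4); then Echo (queue A #8, queue B #6); then Wire (queue A #10, queue B #7) — 5 songs in the same relative order in both. dp[10][7] = 5 confirms this is the maximum.

5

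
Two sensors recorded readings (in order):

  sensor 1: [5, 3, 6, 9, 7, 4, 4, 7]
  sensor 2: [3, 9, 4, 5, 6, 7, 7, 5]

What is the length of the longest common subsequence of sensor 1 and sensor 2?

Let dp[i][j] be the LCS length of the first i values of sensor 1 and the first j values of sensor 2. dp[i][j] = dp[i-1][j-1]+1 when the i-th and j-th values match, else max(dp[i-1][j], dp[i][j-1]).
    ·  3  9  4  5  6  7  7  5
 ·  0  0  0  0  0  0  0  0  0
 5  0  0  0  0  1  1  1  1  1
 3  0  1  1  1  1  1  1  1  1
 6  0  1  1  1  1  2  2  2  2
 9  0  1  2  2  2  2  2  2  2
 7  0  1  2  2  2  2  3  3  3
 4  0  1  2  3  3  3  3  3  3
 4  0  1  2  3  3  3  3  3  3
 7  0  1  2  3  3  3  4  4  4
dp[8][8] = 4. One LCS (by backtracking along matches): 5, 6, 7, 7.

4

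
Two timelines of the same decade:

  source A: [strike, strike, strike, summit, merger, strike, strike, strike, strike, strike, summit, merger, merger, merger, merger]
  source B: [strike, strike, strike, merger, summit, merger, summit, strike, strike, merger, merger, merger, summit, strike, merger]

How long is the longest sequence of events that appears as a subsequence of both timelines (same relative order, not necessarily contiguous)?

Match strike at source A[1]=source B[1], then strike at source A[2]=source B[2], then strike at source A[3]=source B[3], then summit at source A[4]=source B[5], then merger at source A[5]=source B[6], then strike at source A[9]=source B[8], then strike at source A[10]=source B[9], then merger at source A[12]=source B[10], then merger at source A[13]=source B[11], then merger at source A[14]=source B[12], then merger at source A[15]=source B[15] — 11 events in the same relative order in both. The LCS DP gives dp[15][15] = 11, so this is optimal.

11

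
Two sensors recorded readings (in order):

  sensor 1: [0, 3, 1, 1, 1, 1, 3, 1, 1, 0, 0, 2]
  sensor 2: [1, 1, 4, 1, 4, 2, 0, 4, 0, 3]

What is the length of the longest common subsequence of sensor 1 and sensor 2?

5

Match 1 (sensor 1 #3, sensor 2 #1), 1 (sensor 1 #4, sensor 2 #2), 1 (sensor 1 #5, sensor 2 #4), 0 (sensor 1 #10, sensor 2 #7), 0 (sensor 1 #11, sensor 2 #9) — 5 values in the same relative order in both. Since dp[12][10] = 5, nothing longer is possible.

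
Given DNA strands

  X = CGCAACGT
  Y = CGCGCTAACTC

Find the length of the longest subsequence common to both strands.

7

Match C (X #1, Y #3), then G (X #2, Y #4), then C (X #3, Y #5), then A (X #4, Y #7), then A (X #5, Y #8), then C (X #6, Y #9), then T (X #8, Y #10) — 7 bases in the same relative order in both. Since dp[8][11] = 7, nothing longer is possible.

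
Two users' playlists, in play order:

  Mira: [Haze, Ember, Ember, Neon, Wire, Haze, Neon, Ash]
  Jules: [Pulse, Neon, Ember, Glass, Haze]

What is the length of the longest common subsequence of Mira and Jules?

Pick Ember (Mira #2, Jules #3), then Haze (Mira #6, Jules #5); all 2 songs appear in both, in order. The LCS DP gives dp[8][5] = 2, so this is optimal.

2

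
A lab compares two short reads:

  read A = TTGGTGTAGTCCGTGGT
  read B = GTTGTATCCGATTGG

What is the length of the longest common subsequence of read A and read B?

12

Match T at read A[2]=read B[2], T at read A[5]=read B[3], G at read A[6]=read B[4], T at read A[7]=read B[5], A at read A[8]=read B[6], T at read A[10]=read B[7], C at read A[11]=read B[8], C at read A[12]=read B[9], G at read A[13]=read B[10], T at read A[14]=read B[13], G at read A[15]=read B[14], G at read A[16]=read B[15] — 12 bases in the same relative order in both, and the DP table's final entry dp[17][15] is also 12, so no common subsequence is longer.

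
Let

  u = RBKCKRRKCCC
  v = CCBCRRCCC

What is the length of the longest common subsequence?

Let dp[i][j] be the LCS length of the first i characters of u and the first j characters of v. dp[i][j] = dp[i-1][j-1]+1 when the i-th and j-th characters match, else max(dp[i-1][j], dp[i][j-1]).
    ·  C  C  B  C  R  R  C  C  C
 ·  0  0  0  0  0  0  0  0  0  0
 R  0  0  0  0  0  1  1  1  1  1
 B  0  0  0  1  1  1  1  1  1  1
 K  0  0  0  1  1  1  1  1  1  1
 C  0  1  1  1  2  2  2  2  2  2
 K  0  1  1  1  2  2  2  2  2  2
 R  0  1  1  1  2  3  3  3  3  3
 R  0  1  1  1  2  3  4  4  4  4
 K  0  1  1  1  2  3  4  4  4  4
 C  0  1  2  2  2  3  4  5  5  5
 C  0  1  2  2  3  3  4  5  6  6
 C  0  1  2  2  3  3  4  5  6  7
dp[11][9] = 7. One LCS (by backtracking along matches): BCRRCCC.

7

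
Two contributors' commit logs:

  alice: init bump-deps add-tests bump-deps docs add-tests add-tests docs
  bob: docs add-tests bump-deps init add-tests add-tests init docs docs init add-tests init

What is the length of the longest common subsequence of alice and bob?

5

One common subsequence of length 5: add-tests (alice #3, bob #2) → bump-deps (alice #4, bob #3) → add-tests (alice #6, bob #5) → add-tests (alice #7, bob #6) → docs (alice #8, bob #9). Since dp[8][12] = 5, nothing longer is possible.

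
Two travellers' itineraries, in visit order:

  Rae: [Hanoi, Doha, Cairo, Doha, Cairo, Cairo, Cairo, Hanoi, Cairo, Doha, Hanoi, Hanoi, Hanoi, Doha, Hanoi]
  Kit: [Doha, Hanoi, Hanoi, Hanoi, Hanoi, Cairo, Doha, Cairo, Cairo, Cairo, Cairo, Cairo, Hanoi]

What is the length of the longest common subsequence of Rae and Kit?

One common subsequence of length 8: Hanoi (Rae #1, Kit #5), Doha (Rae #2, Kit #7), Cairo (Rae #3, Kit #8), Cairo (Rae #5, Kit #9), Cairo (Rae #6, Kit #10), Cairo (Rae #7, Kit #11), Cairo (Rae #9, Kit #12), Hanoi (Rae #15, Kit #13). Since dp[15][13] = 8, nothing longer is possible.

8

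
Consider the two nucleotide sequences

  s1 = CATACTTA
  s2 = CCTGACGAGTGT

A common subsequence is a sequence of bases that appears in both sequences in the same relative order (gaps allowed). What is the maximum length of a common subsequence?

Let dp[i][j] be the LCS length of the first i bases of s1 and the first j bases of s2. dp[i][j] = dp[i-1][j-1]+1 when the i-th and j-th bases match, else max(dp[i-1][j], dp[i][j-1]).
    ·  C  C  T  G  A  C  G  A  G  T  G  T
 ·  0  0  0  0  0  0  0  0  0  0  0  0  0
 C  0  1  1  1  1  1  1  1  1  1  1  1  1
 A  0  1  1  1  1  2  2  2  2  2  2  2  2
 T  0  1  1  2  2  2  2  2  2  2  3  3  3
 A  0  1  1  2  2  3  3  3  3  3  3  3  3
 C  0  1  2  2  2  3  4  4  4  4  4  4  4
 T  0  1  2  3  3  3  4  4  4  4  5  5  5
 T  0  1  2  3  3  3  4  4  4  4  5  5  6
 A  0  1  2  3  3  4  4  4  5  5  5  5  6
dp[8][12] = 6. One LCS (by backtracking along matches): CTACTT.

6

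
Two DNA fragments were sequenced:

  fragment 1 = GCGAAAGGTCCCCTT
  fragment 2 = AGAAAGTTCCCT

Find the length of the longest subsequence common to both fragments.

10

Taking G [3,2] → A [4,3] → A [5,4] → A [6,5] → G [7,6] → T [9,8] → C [11,9] → C [12,10] → C [13,11] → T [15,12] gives a common subsequence of length 10, and the DP table's final entry dp[15][12] is also 10, so no common subsequence is longer.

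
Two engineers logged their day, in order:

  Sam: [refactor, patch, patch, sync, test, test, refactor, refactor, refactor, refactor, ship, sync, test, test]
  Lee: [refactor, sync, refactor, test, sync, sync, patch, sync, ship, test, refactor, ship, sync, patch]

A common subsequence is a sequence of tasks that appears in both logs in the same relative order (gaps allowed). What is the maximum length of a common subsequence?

One common subsequence of length 7: refactor at Sam[1]=Lee[3] → patch at Sam[3]=Lee[7] → sync at Sam[4]=Lee[8] → test at Sam[6]=Lee[10] → refactor at Sam[10]=Lee[11] → ship at Sam[11]=Lee[12] → sync at Sam[12]=Lee[13]. dp[14][14] = 7 confirms this is the maximum.

7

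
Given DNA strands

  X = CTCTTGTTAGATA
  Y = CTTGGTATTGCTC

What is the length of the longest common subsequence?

Pick C [1,1] → T [2,2] → T [4,3] → T [5,6] → T [7,8] → T [8,9] → G [10,10] → T [12,12]; all 8 bases appear in both, in order. dp[13][13] = 8 confirms this is the maximum.

8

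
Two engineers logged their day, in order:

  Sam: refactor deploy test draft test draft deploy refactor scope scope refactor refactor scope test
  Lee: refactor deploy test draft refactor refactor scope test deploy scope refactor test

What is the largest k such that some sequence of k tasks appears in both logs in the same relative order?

9

Match refactor (Sam #1, Lee #1), then deploy (Sam #2, Lee #2), then test (Sam #3, Lee #3), then draft (Sam #4, Lee #4), then test (Sam #5, Lee #8), then deploy (Sam #7, Lee #9), then scope (Sam #10, Lee #10), then refactor (Sam #12, Lee #11), then test (Sam #14, Lee #12) — 9 tasks in the same relative order in both. dp[14][12] = 9 confirms this is the maximum.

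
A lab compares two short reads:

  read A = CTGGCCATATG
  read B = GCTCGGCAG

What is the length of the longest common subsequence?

7

Match C (read A #1, read B #2), T (read A #2, read B #3), G (read A #3, read B #5), G (read A #4, read B #6), C (read A #6, read B #7), A (read A #9, read B #8), G (read A #11, read B #9) — 7 bases in the same relative order in both, and the DP table's final entry dp[11][9] is also 7, so no common subsequence is longer.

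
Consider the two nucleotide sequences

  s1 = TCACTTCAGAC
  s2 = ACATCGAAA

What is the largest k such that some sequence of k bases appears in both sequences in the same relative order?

Let dp[i][j] be the LCS length of the first i bases of s1 and the first j bases of s2. dp[i][j] = dp[i-1][j-1]+1 when the i-th and j-th bases match, else max(dp[i-1][j], dp[i][j-1]).
    ·  A  C  A  T  C  G  A  A  A
 ·  0  0  0  0  0  0  0  0  0  0
 T  0  0  0  0  1  1  1  1  1  1
 C  0  0  1  1  1  2  2  2  2  2
 A  0  1  1  2  2  2  2  3  3  3
 C  0  1  2  2  2  3  3  3  3  3
 T  0  1  2  2  3  3  3  3  3  3
 T  0  1  2  2  3  3  3  3  3  3
 C  0  1  2  2  3  4  4  4  4  4
 A  0  1  2  3  3  4  4  5  5  5
 G  0  1  2  3  3  4  5  5  5  5
 A  0  1  2  3  3  4  5  6  6  6
 C  0  1  2  3  3  4  5  6  6  6
dp[11][9] = 6. One LCS (by backtracking along matches): CATCAA.

6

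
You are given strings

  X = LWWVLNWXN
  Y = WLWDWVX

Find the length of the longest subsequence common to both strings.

5

Match L at X[1]=Y[2] → W at X[2]=Y[3] → W at X[3]=Y[5] → V at X[4]=Y[6] → X at X[8]=Y[7] — 5 characters in the same relative order in both. dp[9][7] = 5 confirms this is the maximum.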